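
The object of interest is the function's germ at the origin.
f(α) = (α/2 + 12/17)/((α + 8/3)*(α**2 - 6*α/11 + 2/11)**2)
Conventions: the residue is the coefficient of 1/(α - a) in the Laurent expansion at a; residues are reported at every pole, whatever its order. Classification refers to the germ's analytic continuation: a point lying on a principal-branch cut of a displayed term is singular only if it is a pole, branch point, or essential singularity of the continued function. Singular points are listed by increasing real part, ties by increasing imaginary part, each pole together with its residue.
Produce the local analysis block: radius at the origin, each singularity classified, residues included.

Radius of convergence at 0: (1/11)*sqrt(22).
At -8/3: a pole of order 1; residue -26136/3187313.
At (3/11) - ((1/11)*sqrt(13))*i: a pole of order 2; residue (13068/3187313) + ((2409463683/4309247176)*sqrt(13))*i.
At (3/11) + ((1/11)*sqrt(13))*i: a pole of order 2; residue (13068/3187313) - ((2409463683/4309247176)*sqrt(13))*i.

Denominator factor (α**2 - 6*α/11 + 2/11)^2: discriminant -52/121, complex-conjugate roots (3/11) + ((1/11)*sqrt(13))*i and (3/11) - ((1/11)*sqrt(13))*i; poles of order 2, moduli (1/11)*sqrt(22) and (1/11)*sqrt(22).
Denominator factor (α + 8/3): pole of order 1 at -8/3, modulus 8/3.
The radius of convergence is the smallest modulus among the singular points: (1/11)*sqrt(22).
At the order-1 pole -8/3 set g(α) = (α - (-8/3))*f(α) = (α/2 + 12/17)/(α**2 - 6*α/11 + 2/11)**2.
Simple pole: residue = g(a) at a = -8/3, which is -26136/3187313.
The factor α**2 - 6*α/11 + 2/11 splits as (α - a)(α - a') with a = (3/11) - ((1/11)*sqrt(13))*i, a' = (3/11) + ((1/11)*sqrt(13))*i. At the order-2 pole a set g(α) = (α - a)^2*f(α) = [(α/2 + 12/17)/(α + 8/3)] / (α - a')^2.
Order-2 pole: residue = g'(a); g'((3/11) - ((1/11)*sqrt(13))*i) = (13068/3187313) + ((2409463683/4309247176)*sqrt(13))*i, so the residue is (13068/3187313) + ((2409463683/4309247176)*sqrt(13))*i.
The factor α**2 - 6*α/11 + 2/11 splits as (α - a)(α - a') with a = (3/11) + ((1/11)*sqrt(13))*i, a' = (3/11) - ((1/11)*sqrt(13))*i. At the order-2 pole a set g(α) = (α - a)^2*f(α) = [(α/2 + 12/17)/(α + 8/3)] / (α - a')^2.
Order-2 pole: residue = g'(a); g'((3/11) + ((1/11)*sqrt(13))*i) = (13068/3187313) - ((2409463683/4309247176)*sqrt(13))*i, so the residue is (13068/3187313) - ((2409463683/4309247176)*sqrt(13))*i.
List the singular points by increasing real part (a conjugate pair: the negative imaginary part first).


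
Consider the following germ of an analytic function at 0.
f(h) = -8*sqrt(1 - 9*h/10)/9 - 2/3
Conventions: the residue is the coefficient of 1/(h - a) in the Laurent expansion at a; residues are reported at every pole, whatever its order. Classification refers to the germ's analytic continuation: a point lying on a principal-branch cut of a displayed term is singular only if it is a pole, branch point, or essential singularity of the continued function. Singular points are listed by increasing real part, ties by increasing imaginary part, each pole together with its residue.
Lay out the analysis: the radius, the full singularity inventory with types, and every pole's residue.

Branch term (-8/9)*sqrt(1 - h/(10/9)): its argument vanishes at h = 10/9, a square-root branch point, modulus 10/9.
The radius of convergence is the smallest modulus among the singular points: 10/9.

Radius of convergence at 0: 10/9.
At 10/9: an algebraic (square-root) branch point.


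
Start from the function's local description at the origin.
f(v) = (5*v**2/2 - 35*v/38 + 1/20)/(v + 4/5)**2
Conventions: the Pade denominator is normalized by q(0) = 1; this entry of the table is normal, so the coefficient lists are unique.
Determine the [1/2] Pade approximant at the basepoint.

The Pade approximant has numerator coefficients [5/64, -56638075/47332192]; denominator coefficients [1, 872605/155698, 20566225/1245584].

Taylor coefficients needed (expand at 0): a_0 = 5/64, a_1 = -3975/2432, a_2 = 153125/19456, a_3 = -333125/19456.
Write the denominator as Q(v) = 1 + q1*v + q2*v^2. Requiring Q*f - P = O(v^4) with deg P <= 1 kills the coefficients of v^2..v^3 in Q*f:
  v^2: a_2 + q1*a_1 + q2*a_0 = 0, i.e. 153125/19456 + (-3975/2432)*q1 + (5/64)*q2 = 0.
  v^3: a_3 + q1*a_2 + q2*a_1 = 0, i.e. -333125/19456 + (153125/19456)*q1 + (-3975/2432)*q2 = 0.
Solving this linear system: q1 = 872605/155698, q2 = 20566225/1245584.
The numerator is Q*f truncated at degree 1: P0 = a_0 = 5/64; P1 = a_1 + q1*a_0 = -56638075/47332192.


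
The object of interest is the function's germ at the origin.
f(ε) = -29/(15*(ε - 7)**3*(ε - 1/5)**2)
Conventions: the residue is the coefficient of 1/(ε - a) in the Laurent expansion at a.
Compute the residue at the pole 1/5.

At the order-2 pole 1/5 set g(ε) = (ε - (1/5))^2*f(ε) = -29/(15*(ε - 7)**3).
Order-2 pole: residue = g'(a); g'(1/5) = 3625/1336336, so the residue is 3625/1336336.

The residue is 3625/1336336.


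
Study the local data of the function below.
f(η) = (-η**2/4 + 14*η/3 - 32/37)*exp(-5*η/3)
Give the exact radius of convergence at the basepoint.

The radius of convergence is infinite.

The factor exp(-5*η/3) is entire and contributes no finite singular point.
The polynomial part has no poles.
No finite singular points: the Taylor series at 0 converges everywhere.


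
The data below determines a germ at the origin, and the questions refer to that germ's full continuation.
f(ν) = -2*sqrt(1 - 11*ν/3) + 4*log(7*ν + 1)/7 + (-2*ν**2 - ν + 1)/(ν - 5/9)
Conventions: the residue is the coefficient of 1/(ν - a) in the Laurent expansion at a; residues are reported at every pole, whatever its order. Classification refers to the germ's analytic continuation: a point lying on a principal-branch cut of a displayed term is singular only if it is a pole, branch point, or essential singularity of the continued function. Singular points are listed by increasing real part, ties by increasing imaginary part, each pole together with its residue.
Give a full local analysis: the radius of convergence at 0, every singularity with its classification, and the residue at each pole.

Radius of convergence at 0: 1/7.
At -1/7: a logarithmic branch point.
At 3/11: an algebraic (square-root) branch point.
At 5/9: a pole of order 1; residue -14/81.

Denominator factor (ν - 5/9): pole of order 1 at 5/9, modulus 5/9.
Branch term (4/7)*log(1 - ν/(-1/7)): its argument vanishes at ν = -1/7, a logarithmic branch point, modulus 1/7.
Branch term (-2)*sqrt(1 - ν/(3/11)): its argument vanishes at ν = 3/11, a square-root branch point, modulus 3/11.
The radius of convergence is the smallest modulus among the singular points: 1/7.
The branch terms are analytic at 5/9 and contribute nothing to the residue; only the rational part matters.
At the order-1 pole 5/9 set g(ν) = (ν - (5/9))*(rational part) = -2*ν**2 - ν + 1.
Simple pole: residue = g(a) at a = 5/9, which is -14/81.
List the singular points by increasing real part (a conjugate pair: the negative imaginary part first).


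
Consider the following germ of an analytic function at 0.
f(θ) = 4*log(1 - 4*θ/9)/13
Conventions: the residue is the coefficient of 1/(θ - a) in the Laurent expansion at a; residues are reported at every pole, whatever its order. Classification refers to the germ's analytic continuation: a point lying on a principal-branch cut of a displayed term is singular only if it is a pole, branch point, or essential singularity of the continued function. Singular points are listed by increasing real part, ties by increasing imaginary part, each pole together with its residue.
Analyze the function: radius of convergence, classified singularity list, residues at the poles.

Radius of convergence at 0: 9/4.
At 9/4: a logarithmic branch point.

Branch term (4/13)*log(1 - θ/(9/4)): its argument vanishes at θ = 9/4, a logarithmic branch point, modulus 9/4.
The radius of convergence is the smallest modulus among the singular points: 9/4.


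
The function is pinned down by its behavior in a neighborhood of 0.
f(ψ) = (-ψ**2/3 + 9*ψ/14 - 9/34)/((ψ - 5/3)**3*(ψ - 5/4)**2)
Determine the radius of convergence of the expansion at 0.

The radius of convergence is 5/4.

Denominator factor (ψ - 5/4)^2: pole of order 2 at 5/4, modulus 5/4.
Denominator factor (ψ - 5/3)^3: pole of order 3 at 5/3, modulus 5/3.
The radius of convergence is the smallest modulus among the singular points: 5/4.


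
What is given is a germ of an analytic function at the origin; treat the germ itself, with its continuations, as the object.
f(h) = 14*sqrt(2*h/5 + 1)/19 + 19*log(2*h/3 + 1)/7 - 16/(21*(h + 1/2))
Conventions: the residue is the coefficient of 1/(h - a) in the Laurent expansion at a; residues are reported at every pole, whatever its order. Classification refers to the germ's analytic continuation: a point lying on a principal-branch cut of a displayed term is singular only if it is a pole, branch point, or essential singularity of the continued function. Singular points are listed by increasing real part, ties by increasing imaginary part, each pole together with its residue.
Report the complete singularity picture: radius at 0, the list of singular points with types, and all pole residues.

Denominator factor (h + 1/2): pole of order 1 at -1/2, modulus 1/2.
Branch term (19/7)*log(1 - h/(-3/2)): its argument vanishes at h = -3/2, a logarithmic branch point, modulus 3/2.
Branch term (14/19)*sqrt(1 - h/(-5/2)): its argument vanishes at h = -5/2, a square-root branch point, modulus 5/2.
The radius of convergence is the smallest modulus among the singular points: 1/2.
The branch terms are analytic at -1/2 and contribute nothing to the residue; only the rational part matters.
At the order-1 pole -1/2 set g(h) = (h - (-1/2))*(rational part) = -16/21.
Simple pole: residue = g(a) at a = -1/2, which is -16/21.
List the singular points by increasing real part (a conjugate pair: the negative imaginary part first).

Radius of convergence at 0: 1/2.
At -5/2: an algebraic (square-root) branch point.
At -3/2: a logarithmic branch point.
At -1/2: a pole of order 1; residue -16/21.


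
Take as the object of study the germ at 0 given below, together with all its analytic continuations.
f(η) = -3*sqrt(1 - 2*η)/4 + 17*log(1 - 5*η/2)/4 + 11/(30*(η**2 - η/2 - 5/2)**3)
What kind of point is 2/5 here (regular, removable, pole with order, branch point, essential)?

The point is a logarithmic branch point.

The term (17/4)*log(1 - η/(2/5)) has argument 1 - 2/5/(2/5) = 0 at 2/5: a logarithmic (infinitely-sheeted) branch point; the remaining terms are analytic or single-valued there.


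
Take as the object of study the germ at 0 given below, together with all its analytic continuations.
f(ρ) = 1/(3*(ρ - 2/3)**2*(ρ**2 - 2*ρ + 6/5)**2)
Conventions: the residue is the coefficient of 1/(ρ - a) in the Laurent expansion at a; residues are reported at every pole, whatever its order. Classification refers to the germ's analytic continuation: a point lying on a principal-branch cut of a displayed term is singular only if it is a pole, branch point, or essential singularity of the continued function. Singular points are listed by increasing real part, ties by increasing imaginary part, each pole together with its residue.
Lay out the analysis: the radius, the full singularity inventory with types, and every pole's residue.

Denominator factor (ρ - 2/3)^2: pole of order 2 at 2/3, modulus 2/3.
Denominator factor (ρ**2 - 2*ρ + 6/5)^2: discriminant -4/5, complex-conjugate roots (1) + ((1/5)*sqrt(5))*i and (1) - ((1/5)*sqrt(5))*i; poles of order 2, moduli (1/5)*sqrt(30) and (1/5)*sqrt(30).
The radius of convergence is the smallest modulus among the singular points: 2/3.
At the order-2 pole 2/3 set g(ρ) = (ρ - (2/3))^2*f(ρ) = 1/(3*(ρ**2 - 2*ρ + 6/5)**2).
Order-2 pole: residue = g'(a); g'(2/3) = 10125/686, so the residue is 10125/686.
The factor ρ**2 - 2*ρ + 6/5 splits as (ρ - a)(ρ - a') with a = (1) - ((1/5)*sqrt(5))*i, a' = (1) + ((1/5)*sqrt(5))*i. At the order-2 pole a set g(ρ) = (ρ - a)^2*f(ρ) = [1/(3*(ρ - 2/3)**2)] / (ρ - a')^2.
Order-2 pole: residue = g'(a); g'((1) - ((1/5)*sqrt(5))*i) = (-10125/1372) + ((975/2744)*sqrt(5))*i, so the residue is (-10125/1372) + ((975/2744)*sqrt(5))*i.
The factor ρ**2 - 2*ρ + 6/5 splits as (ρ - a)(ρ - a') with a = (1) + ((1/5)*sqrt(5))*i, a' = (1) - ((1/5)*sqrt(5))*i. At the order-2 pole a set g(ρ) = (ρ - a)^2*f(ρ) = [1/(3*(ρ - 2/3)**2)] / (ρ - a')^2.
Order-2 pole: residue = g'(a); g'((1) + ((1/5)*sqrt(5))*i) = (-10125/1372) - ((975/2744)*sqrt(5))*i, so the residue is (-10125/1372) - ((975/2744)*sqrt(5))*i.
List the singular points by increasing real part (a conjugate pair: the negative imaginary part first).

Radius of convergence at 0: 2/3.
At 2/3: a pole of order 2; residue 10125/686.
At (1) - ((1/5)*sqrt(5))*i: a pole of order 2; residue (-10125/1372) + ((975/2744)*sqrt(5))*i.
At (1) + ((1/5)*sqrt(5))*i: a pole of order 2; residue (-10125/1372) - ((975/2744)*sqrt(5))*i.


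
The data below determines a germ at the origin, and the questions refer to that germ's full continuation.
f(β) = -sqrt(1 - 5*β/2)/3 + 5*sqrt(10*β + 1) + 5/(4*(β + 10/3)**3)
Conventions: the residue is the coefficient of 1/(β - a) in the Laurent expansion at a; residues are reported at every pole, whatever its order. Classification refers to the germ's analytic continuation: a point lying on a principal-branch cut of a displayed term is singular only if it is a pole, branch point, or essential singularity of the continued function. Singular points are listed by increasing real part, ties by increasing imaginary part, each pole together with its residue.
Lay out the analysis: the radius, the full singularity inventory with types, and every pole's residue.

Radius of convergence at 0: 1/10.
At -10/3: a pole of order 3; residue 0.
At -1/10: an algebraic (square-root) branch point.
At 2/5: an algebraic (square-root) branch point.

Denominator factor (β + 10/3)^3: pole of order 3 at -10/3, modulus 10/3.
Branch term (-1/3)*sqrt(1 - β/(2/5)): its argument vanishes at β = 2/5, a square-root branch point, modulus 2/5.
Branch term (5)*sqrt(1 - β/(-1/10)): its argument vanishes at β = -1/10, a square-root branch point, modulus 1/10.
The radius of convergence is the smallest modulus among the singular points: 1/10.
The branch terms are analytic at -10/3 and contribute nothing to the residue; only the rational part matters.
At the order-3 pole -10/3 set g(β) = (β - (-10/3))^3*(rational part) = 5/4.
Order-3 pole: residue = g''(a)/2; g''(-10/3) = 0, so the residue is 0.
List the singular points by increasing real part (a conjugate pair: the negative imaginary part first).


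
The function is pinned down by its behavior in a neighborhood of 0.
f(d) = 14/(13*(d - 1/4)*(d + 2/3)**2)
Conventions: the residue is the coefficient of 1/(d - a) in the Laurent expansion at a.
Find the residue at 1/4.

The residue is 2016/1573.

At the order-1 pole 1/4 set g(d) = (d - (1/4))*f(d) = 14/(13*(d + 2/3)**2).
Simple pole: residue = g(a) at a = 1/4, which is 2016/1573.


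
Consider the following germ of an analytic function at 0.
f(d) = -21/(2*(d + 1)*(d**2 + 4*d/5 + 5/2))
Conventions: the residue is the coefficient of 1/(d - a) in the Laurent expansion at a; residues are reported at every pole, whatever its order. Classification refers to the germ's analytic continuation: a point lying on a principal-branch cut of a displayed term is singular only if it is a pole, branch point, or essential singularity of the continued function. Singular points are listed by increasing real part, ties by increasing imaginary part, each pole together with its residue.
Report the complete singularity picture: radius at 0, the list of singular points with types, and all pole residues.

Denominator factor (d**2 + 4*d/5 + 5/2): discriminant -234/25, complex-conjugate roots (-2/5) + ((3/10)*sqrt(26))*i and (-2/5) - ((3/10)*sqrt(26))*i; poles of order 1, moduli (1/2)*sqrt(10) and (1/2)*sqrt(10).
Denominator factor (d + 1): pole of order 1 at -1, modulus 1.
The radius of convergence is the smallest modulus among the singular points: 1.
At the order-1 pole -1 set g(d) = (d - (-1))*f(d) = -21/(2*(d**2 + 4*d/5 + 5/2)).
Simple pole: residue = g(a) at a = -1, which is -35/9.
The factor d**2 + 4*d/5 + 5/2 splits as (d - a)(d - a') with a = (-2/5) - ((3/10)*sqrt(26))*i, a' = (-2/5) + ((3/10)*sqrt(26))*i. At the order-1 pole a set g(d) = (d - a)*f(d) = [-21/(2*(d + 1))] / (d - a').
Simple pole: residue = g(a) at a = (-2/5) - ((3/10)*sqrt(26))*i, which is (35/18) - ((35/234)*sqrt(26))*i.
The factor d**2 + 4*d/5 + 5/2 splits as (d - a)(d - a') with a = (-2/5) + ((3/10)*sqrt(26))*i, a' = (-2/5) - ((3/10)*sqrt(26))*i. At the order-1 pole a set g(d) = (d - a)*f(d) = [-21/(2*(d + 1))] / (d - a').
Simple pole: residue = g(a) at a = (-2/5) + ((3/10)*sqrt(26))*i, which is (35/18) + ((35/234)*sqrt(26))*i.
List the singular points by increasing real part (a conjugate pair: the negative imaginary part first).

Radius of convergence at 0: 1.
At -1: a pole of order 1; residue -35/9.
At (-2/5) - ((3/10)*sqrt(26))*i: a pole of order 1; residue (35/18) - ((35/234)*sqrt(26))*i.
At (-2/5) + ((3/10)*sqrt(26))*i: a pole of order 1; residue (35/18) + ((35/234)*sqrt(26))*i.


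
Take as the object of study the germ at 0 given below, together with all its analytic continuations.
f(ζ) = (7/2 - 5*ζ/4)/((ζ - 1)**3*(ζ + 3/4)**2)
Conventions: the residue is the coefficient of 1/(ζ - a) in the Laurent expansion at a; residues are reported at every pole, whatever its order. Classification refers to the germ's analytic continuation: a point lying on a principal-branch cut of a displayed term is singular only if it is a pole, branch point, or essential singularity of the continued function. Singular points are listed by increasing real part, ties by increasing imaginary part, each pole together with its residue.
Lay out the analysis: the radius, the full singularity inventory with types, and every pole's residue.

Radius of convergence at 0: 3/4.
At -3/4: a pole of order 2; residue -2848/2401.
At 1: a pole of order 3; residue 2848/2401.

Denominator factor (ζ + 3/4)^2: pole of order 2 at -3/4, modulus 3/4.
Denominator factor (ζ - 1)^3: pole of order 3 at 1, modulus 1.
The radius of convergence is the smallest modulus among the singular points: 3/4.
At the order-2 pole -3/4 set g(ζ) = (ζ - (-3/4))^2*f(ζ) = (7/2 - 5*ζ/4)/(ζ - 1)**3.
Order-2 pole: residue = g'(a); g'(-3/4) = -2848/2401, so the residue is -2848/2401.
At the order-3 pole 1 set g(ζ) = (ζ - (1))^3*f(ζ) = (7/2 - 5*ζ/4)/(ζ + 3/4)**2.
Order-3 pole: residue = g''(a)/2; g''(1) = 5696/2401, so the residue is 2848/2401.
List the singular points by increasing real part (a conjugate pair: the negative imaginary part first).


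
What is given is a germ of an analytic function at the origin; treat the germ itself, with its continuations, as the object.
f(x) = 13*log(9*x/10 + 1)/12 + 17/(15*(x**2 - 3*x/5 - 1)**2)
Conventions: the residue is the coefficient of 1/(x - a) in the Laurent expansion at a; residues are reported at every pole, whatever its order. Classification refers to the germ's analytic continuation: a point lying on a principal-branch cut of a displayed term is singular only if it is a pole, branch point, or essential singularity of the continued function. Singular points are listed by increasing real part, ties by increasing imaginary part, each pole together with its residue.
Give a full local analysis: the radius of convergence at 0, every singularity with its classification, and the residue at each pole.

Radius of convergence at 0: -3/10 + (1/10)*sqrt(109).
At -10/9: a logarithmic branch point.
At 3/10 - (1/10)*sqrt(109): a pole of order 2; residue (850/35643)*sqrt(109).
At 3/10 + (1/10)*sqrt(109): a pole of order 2; residue -(850/35643)*sqrt(109).

Denominator factor (x**2 - 3*x/5 - 1)^2: discriminant 109/25, real irrational roots 3/10 + (1/10)*sqrt(109) and 3/10 - (1/10)*sqrt(109); poles of order 2, moduli 3/10 + (1/10)*sqrt(109) and -3/10 + (1/10)*sqrt(109).
Branch term (13/12)*log(1 - x/(-10/9)): its argument vanishes at x = -10/9, a logarithmic branch point, modulus 10/9.
The radius of convergence is the smallest modulus among the singular points: -3/10 + (1/10)*sqrt(109).
The branch term is analytic at 3/10 - (1/10)*sqrt(109) and contributes nothing to the residue; only the rational part matters.
The factor x**2 - 3*x/5 - 1 splits as (x - a)(x - a') with a = 3/10 - (1/10)*sqrt(109), a' = 3/10 + (1/10)*sqrt(109). At the order-2 pole a set g(x) = (x - a)^2*(rational part) = [17/15] / (x - a')^2.
Order-2 pole: residue = g'(a); g'(3/10 - (1/10)*sqrt(109)) = (850/35643)*sqrt(109), so the residue is (850/35643)*sqrt(109).
The branch term is analytic at 3/10 + (1/10)*sqrt(109) and contributes nothing to the residue; only the rational part matters.
The factor x**2 - 3*x/5 - 1 splits as (x - a)(x - a') with a = 3/10 + (1/10)*sqrt(109), a' = 3/10 - (1/10)*sqrt(109). At the order-2 pole a set g(x) = (x - a)^2*(rational part) = [17/15] / (x - a')^2.
Order-2 pole: residue = g'(a); g'(3/10 + (1/10)*sqrt(109)) = -(850/35643)*sqrt(109), so the residue is -(850/35643)*sqrt(109).
List the singular points by increasing real part (a conjugate pair: the negative imaginary part first).


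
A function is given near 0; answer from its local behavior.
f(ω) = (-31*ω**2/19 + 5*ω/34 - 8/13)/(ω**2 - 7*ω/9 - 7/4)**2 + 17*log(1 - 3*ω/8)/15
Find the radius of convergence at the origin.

Denominator factor (ω**2 - 7*ω/9 - 7/4)^2: discriminant 616/81, real irrational roots 7/18 + (1/9)*sqrt(154) and 7/18 - (1/9)*sqrt(154); poles of order 2, moduli 7/18 + (1/9)*sqrt(154) and -7/18 + (1/9)*sqrt(154).
Branch term (17/15)*log(1 - ω/(8/3)): its argument vanishes at ω = 8/3, a logarithmic branch point, modulus 8/3.
The radius of convergence is the smallest modulus among the singular points: -7/18 + (1/9)*sqrt(154).

The radius of convergence is -7/18 + (1/9)*sqrt(154).


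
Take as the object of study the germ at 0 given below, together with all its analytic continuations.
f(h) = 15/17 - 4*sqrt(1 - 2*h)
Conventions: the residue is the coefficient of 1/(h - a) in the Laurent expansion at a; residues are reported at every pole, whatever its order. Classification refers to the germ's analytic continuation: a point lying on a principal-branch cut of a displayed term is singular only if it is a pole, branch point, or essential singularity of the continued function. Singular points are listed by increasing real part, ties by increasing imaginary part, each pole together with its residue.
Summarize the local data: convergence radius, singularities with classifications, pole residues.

Branch term (-4)*sqrt(1 - h/(1/2)): its argument vanishes at h = 1/2, a square-root branch point, modulus 1/2.
The radius of convergence is the smallest modulus among the singular points: 1/2.

Radius of convergence at 0: 1/2.
At 1/2: an algebraic (square-root) branch point.


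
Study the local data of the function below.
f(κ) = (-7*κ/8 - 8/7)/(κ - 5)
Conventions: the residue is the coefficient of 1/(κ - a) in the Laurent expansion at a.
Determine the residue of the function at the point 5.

The residue is -309/56.

At the order-1 pole 5 set g(κ) = (κ - (5))*f(κ) = -7*κ/8 - 8/7.
Simple pole: residue = g(a) at a = 5, which is -309/56.


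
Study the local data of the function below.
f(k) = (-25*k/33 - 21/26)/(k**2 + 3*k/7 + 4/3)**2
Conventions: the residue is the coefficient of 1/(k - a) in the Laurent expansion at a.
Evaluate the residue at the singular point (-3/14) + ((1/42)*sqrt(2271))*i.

The residue is ((189924/81946007)*sqrt(2271))*i.

The factor k**2 + 3*k/7 + 4/3 splits as (k - a)(k - a') with a = (-3/14) + ((1/42)*sqrt(2271))*i, a' = (-3/14) - ((1/42)*sqrt(2271))*i. At the order-2 pole a set g(k) = (k - a)^2*f(k) = [-25*k/33 - 21/26] / (k - a')^2.
Order-2 pole: residue = g'(a); g'((-3/14) + ((1/42)*sqrt(2271))*i) = ((189924/81946007)*sqrt(2271))*i, so the residue is ((189924/81946007)*sqrt(2271))*i.


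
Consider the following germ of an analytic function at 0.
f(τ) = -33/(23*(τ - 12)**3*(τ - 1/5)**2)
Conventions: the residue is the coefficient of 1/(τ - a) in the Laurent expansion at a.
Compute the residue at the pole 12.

The residue is -61875/278699303.

At the order-3 pole 12 set g(τ) = (τ - (12))^3*f(τ) = -33/(23*(τ - 1/5)**2).
Order-3 pole: residue = g''(a)/2; g''(12) = -123750/278699303, so the residue is -61875/278699303.


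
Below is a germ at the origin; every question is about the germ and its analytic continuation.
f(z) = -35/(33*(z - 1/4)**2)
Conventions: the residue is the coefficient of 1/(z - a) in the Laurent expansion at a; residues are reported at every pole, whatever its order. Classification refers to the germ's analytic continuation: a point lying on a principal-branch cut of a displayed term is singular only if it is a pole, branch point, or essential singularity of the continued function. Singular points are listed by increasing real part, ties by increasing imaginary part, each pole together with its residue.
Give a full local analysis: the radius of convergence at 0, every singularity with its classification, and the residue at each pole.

Denominator factor (z - 1/4)^2: pole of order 2 at 1/4, modulus 1/4.
The radius of convergence is the smallest modulus among the singular points: 1/4.
At the order-2 pole 1/4 set g(z) = (z - (1/4))^2*f(z) = -35/33.
Order-2 pole: residue = g'(a); g'(1/4) = 0, so the residue is 0.

Radius of convergence at 0: 1/4.
At 1/4: a pole of order 2; residue 0.


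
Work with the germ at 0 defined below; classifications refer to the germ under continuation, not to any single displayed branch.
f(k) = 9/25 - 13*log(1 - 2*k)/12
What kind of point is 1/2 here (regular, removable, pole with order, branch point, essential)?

The term (-13/12)*log(1 - k/(1/2)) has argument 1 - 1/2/(1/2) = 0 at 1/2: a logarithmic (infinitely-sheeted) branch point; the remaining terms are analytic or single-valued there.

The point is a logarithmic branch point.


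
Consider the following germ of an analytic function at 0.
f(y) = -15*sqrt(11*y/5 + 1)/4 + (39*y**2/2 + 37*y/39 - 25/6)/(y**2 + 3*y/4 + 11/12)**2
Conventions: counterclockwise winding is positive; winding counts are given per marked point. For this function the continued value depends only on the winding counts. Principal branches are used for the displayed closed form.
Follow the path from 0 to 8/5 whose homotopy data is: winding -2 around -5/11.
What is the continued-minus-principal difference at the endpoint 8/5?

Continued minus principal equals 0.

The rational part is single-valued and drops out of the difference; each branch term changes only by its own monodromy.
(-15/4)*sqrt(1 - y/(-5/11)): winding -2 is even, the square root returns to the same sheet, contribution 0.
Summing the contributions at y = 8/5 gives 0.


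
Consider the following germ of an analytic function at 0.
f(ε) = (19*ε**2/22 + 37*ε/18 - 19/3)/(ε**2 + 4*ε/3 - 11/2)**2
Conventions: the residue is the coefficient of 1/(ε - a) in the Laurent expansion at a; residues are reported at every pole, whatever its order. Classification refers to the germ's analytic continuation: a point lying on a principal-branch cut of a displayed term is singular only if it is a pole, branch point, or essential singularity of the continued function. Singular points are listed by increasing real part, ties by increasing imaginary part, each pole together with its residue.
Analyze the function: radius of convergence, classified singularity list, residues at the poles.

Denominator factor (ε**2 + 4*ε/3 - 11/2)^2: discriminant 214/9, real irrational roots -2/3 + (1/6)*sqrt(214) and -2/3 - (1/6)*sqrt(214); poles of order 2, moduli -2/3 + (1/6)*sqrt(214) and 2/3 + (1/6)*sqrt(214).
The radius of convergence is the smallest modulus among the singular points: -2/3 + (1/6)*sqrt(214).
The factor ε**2 + 4*ε/3 - 11/2 splits as (ε - a)(ε - a') with a = -2/3 - (1/6)*sqrt(214), a' = -2/3 + (1/6)*sqrt(214). At the order-2 pole a set g(ε) = (ε - a)^2*f(ε) = [19*ε**2/22 + 37*ε/18 - 19/3] / (ε - a')^2.
Order-2 pole: residue = g'(a); g'(-2/3 - (1/6)*sqrt(214)) = -(1345/91592)*sqrt(214), so the residue is -(1345/91592)*sqrt(214).
The factor ε**2 + 4*ε/3 - 11/2 splits as (ε - a)(ε - a') with a = -2/3 + (1/6)*sqrt(214), a' = -2/3 - (1/6)*sqrt(214). At the order-2 pole a set g(ε) = (ε - a)^2*f(ε) = [19*ε**2/22 + 37*ε/18 - 19/3] / (ε - a')^2.
Order-2 pole: residue = g'(a); g'(-2/3 + (1/6)*sqrt(214)) = (1345/91592)*sqrt(214), so the residue is (1345/91592)*sqrt(214).
List the singular points by increasing real part (a conjugate pair: the negative imaginary part first).

Radius of convergence at 0: -2/3 + (1/6)*sqrt(214).
At -2/3 - (1/6)*sqrt(214): a pole of order 2; residue -(1345/91592)*sqrt(214).
At -2/3 + (1/6)*sqrt(214): a pole of order 2; residue (1345/91592)*sqrt(214).


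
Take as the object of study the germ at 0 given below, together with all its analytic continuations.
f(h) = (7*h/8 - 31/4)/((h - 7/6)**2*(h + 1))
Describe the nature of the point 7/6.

The point is a pole of order 2.

The denominator factor h - 7/6 vanishes at 7/6 and appears to the power 2; the numerator there equals -323/48, nonzero, and no other factor vanishes.
Hence a pole whose order is the multiplicity, 2.


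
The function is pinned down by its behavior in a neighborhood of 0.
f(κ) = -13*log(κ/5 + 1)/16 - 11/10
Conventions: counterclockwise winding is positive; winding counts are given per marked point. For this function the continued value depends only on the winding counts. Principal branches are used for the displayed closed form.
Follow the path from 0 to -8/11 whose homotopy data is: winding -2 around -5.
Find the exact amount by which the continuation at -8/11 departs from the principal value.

The rational part is single-valued and drops out of the difference; each branch term changes only by its own monodromy.
(-13/16)*log(1 - κ/(-5)): each positive loop around -5 adds 2*pi*i to the log, so winding -2 contributes (-13/16)*(-2)*2*pi*i = (13/4)*pi*i.
Summing the contributions at κ = -8/11 gives (13/4)*pi*i.

Continued minus principal equals (13/4)*pi*i.


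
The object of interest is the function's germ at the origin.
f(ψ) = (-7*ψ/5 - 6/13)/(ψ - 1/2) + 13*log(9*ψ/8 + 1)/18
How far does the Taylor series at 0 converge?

Denominator factor (ψ - 1/2): pole of order 1 at 1/2, modulus 1/2.
Branch term (13/18)*log(1 - ψ/(-8/9)): its argument vanishes at ψ = -8/9, a logarithmic branch point, modulus 8/9.
The radius of convergence is the smallest modulus among the singular points: 1/2.

The radius of convergence is 1/2.


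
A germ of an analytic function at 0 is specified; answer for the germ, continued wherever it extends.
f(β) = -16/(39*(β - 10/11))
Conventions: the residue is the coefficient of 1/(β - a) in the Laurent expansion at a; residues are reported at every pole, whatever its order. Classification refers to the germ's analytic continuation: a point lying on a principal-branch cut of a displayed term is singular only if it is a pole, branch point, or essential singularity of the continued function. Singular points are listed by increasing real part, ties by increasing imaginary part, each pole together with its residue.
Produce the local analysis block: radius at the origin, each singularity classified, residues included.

Radius of convergence at 0: 10/11.
At 10/11: a pole of order 1; residue -16/39.

Denominator factor (β - 10/11): pole of order 1 at 10/11, modulus 10/11.
The radius of convergence is the smallest modulus among the singular points: 10/11.
At the order-1 pole 10/11 set g(β) = (β - (10/11))*f(β) = -16/39.
Simple pole: residue = g(a) at a = 10/11, which is -16/39.


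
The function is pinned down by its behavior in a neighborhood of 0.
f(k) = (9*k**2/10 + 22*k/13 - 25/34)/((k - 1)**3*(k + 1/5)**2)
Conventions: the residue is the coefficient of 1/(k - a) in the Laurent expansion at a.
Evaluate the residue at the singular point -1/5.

The residue is 34865/47736.

At the order-2 pole -1/5 set g(k) = (k - (-1/5))^2*f(k) = (9*k**2/10 + 22*k/13 - 25/34)/(k - 1)**3.
Order-2 pole: residue = g'(a); g'(-1/5) = 34865/47736, so the residue is 34865/47736.


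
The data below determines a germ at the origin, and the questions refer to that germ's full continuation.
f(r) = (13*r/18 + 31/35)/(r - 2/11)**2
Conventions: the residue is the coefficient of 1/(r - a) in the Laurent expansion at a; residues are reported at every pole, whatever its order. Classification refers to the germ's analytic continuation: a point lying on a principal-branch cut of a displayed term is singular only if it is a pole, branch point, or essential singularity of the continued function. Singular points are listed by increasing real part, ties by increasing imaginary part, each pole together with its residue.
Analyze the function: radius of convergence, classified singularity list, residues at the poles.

Radius of convergence at 0: 2/11.
At 2/11: a pole of order 2; residue 13/18.

Denominator factor (r - 2/11)^2: pole of order 2 at 2/11, modulus 2/11.
The radius of convergence is the smallest modulus among the singular points: 2/11.
At the order-2 pole 2/11 set g(r) = (r - (2/11))^2*f(r) = 13*r/18 + 31/35.
Order-2 pole: residue = g'(a); g'(2/11) = 13/18, so the residue is 13/18.


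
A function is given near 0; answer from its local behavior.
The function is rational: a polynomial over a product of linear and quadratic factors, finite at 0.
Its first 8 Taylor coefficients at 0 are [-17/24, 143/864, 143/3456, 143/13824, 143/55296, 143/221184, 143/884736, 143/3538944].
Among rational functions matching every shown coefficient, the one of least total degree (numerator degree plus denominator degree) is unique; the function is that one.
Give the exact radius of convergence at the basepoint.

No rational of total degree below 2 reproduces all 8 coefficients; solving the [1/1] Pade equations on them gives f(z) = (17/6 - 37*z/27)/(z - 4), whose expansion matches every shown term.
Denominator factor (z - 4): pole of order 1 at 4, modulus 4.
The radius of convergence is the smallest modulus among the singular points: 4.

The radius of convergence is 4.


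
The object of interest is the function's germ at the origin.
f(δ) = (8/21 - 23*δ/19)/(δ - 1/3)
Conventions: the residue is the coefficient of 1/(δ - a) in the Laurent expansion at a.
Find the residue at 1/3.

The residue is -3/133.

At the order-1 pole 1/3 set g(δ) = (δ - (1/3))*f(δ) = 8/21 - 23*δ/19.
Simple pole: residue = g(a) at a = 1/3, which is -3/133.


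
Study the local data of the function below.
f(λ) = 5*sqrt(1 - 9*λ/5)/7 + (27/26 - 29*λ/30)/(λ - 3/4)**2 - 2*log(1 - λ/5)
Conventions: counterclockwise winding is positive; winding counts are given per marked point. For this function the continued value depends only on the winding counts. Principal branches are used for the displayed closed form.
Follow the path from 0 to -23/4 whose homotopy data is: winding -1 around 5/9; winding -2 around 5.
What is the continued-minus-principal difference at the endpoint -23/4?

The rational part is single-valued and drops out of the difference; each branch term changes only by its own monodromy.
(5/7)*sqrt(1 - λ/(5/9)): winding -1 is odd, the square root flips sign, contributing -2*(5/7)*sqrt(1 - (-23/4)/(5/9)) = -2*(5/7)*sqrt(227/20) = -(1/7)*sqrt(1135).
(-2)*log(1 - λ/(5)): each positive loop around 5 adds 2*pi*i to the log, so winding -2 contributes (-2)*(-2)*2*pi*i = (8)*pi*i.
Summing the contributions at λ = -23/4 gives (-(1/7)*sqrt(1135)) + ((8)*pi)*i.

Continued minus principal equals (-(1/7)*sqrt(1135)) + ((8)*pi)*i.


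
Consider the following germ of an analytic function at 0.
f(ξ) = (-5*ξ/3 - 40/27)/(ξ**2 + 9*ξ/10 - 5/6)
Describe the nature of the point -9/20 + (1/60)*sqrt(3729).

The denominator factor ξ**2 + 9*ξ/10 - 5/6 vanishes at -9/20 + (1/60)*sqrt(3729) and appears to the power 1; the numerator there equals -79/108 - (1/36)*sqrt(3729), nonzero, and no other factor vanishes.
Hence a pole whose order is the multiplicity, 1.

The point is a pole of order 1.


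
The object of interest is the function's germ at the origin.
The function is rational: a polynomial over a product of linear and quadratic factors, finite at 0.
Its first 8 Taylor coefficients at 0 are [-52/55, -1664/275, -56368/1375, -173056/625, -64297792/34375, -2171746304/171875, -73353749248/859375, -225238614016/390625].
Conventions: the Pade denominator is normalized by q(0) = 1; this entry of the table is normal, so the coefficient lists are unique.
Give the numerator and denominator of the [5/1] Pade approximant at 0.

Taylor coefficients needed (read off): a_0 = -52/55, a_1 = -1664/275, a_2 = -56368/1375, a_3 = -173056/625, a_4 = -64297792/34375, a_5 = -2171746304/171875, a_6 = -73353749248/859375.
Write the denominator as Q(α) = 1 + q1*α. Requiring Q*f - P = O(α^7) with deg P <= 5 kills the coefficients of α^6..α^6 in Q*f:
  α^6: a_6 + q1*a_5 = 0, i.e. -73353749248/859375 + (-2171746304/171875)*q1 = 0.
Solving this linear system: q1 = -22041391/3262840.
The numerator is Q*f truncated at degree 5: P0 = a_0 = -52/55; P1 = a_1 + q1*a_0 = 3013959/8972810; P2 = a_2 + q1*a_1 = -48672/407855; P3 = a_3 + q1*a_2 = 702/16555; P4 = a_4 + q1*a_3 = -67392/4486405; P5 = a_5 + q1*a_4 = 25272/4486405.

The Pade approximant has numerator coefficients [-52/55, 3013959/8972810, -48672/407855, 702/16555, -67392/4486405, 25272/4486405]; denominator coefficients [1, -22041391/3262840].


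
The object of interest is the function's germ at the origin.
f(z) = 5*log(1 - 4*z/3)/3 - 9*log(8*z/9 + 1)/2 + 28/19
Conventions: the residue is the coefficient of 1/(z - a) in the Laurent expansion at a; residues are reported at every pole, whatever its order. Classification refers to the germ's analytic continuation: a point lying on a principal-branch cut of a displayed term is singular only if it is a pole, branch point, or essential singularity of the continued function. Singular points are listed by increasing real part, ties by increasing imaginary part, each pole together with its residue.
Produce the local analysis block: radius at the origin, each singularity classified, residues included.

Branch term (-9/2)*log(1 - z/(-9/8)): its argument vanishes at z = -9/8, a logarithmic branch point, modulus 9/8.
Branch term (5/3)*log(1 - z/(3/4)): its argument vanishes at z = 3/4, a logarithmic branch point, modulus 3/4.
The radius of convergence is the smallest modulus among the singular points: 3/4.
List the singular points by increasing real part (a conjugate pair: the negative imaginary part first).

Radius of convergence at 0: 3/4.
At -9/8: a logarithmic branch point.
At 3/4: a logarithmic branch point.


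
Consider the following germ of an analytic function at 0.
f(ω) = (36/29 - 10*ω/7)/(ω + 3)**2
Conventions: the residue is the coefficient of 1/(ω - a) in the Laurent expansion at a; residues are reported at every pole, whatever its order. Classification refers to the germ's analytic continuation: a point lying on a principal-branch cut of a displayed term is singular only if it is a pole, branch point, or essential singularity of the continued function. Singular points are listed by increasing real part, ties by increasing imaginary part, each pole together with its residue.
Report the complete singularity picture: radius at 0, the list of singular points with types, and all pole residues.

Denominator factor (ω + 3)^2: pole of order 2 at -3, modulus 3.
The radius of convergence is the smallest modulus among the singular points: 3.
At the order-2 pole -3 set g(ω) = (ω - (-3))^2*f(ω) = 36/29 - 10*ω/7.
Order-2 pole: residue = g'(a); g'(-3) = -10/7, so the residue is -10/7.

Radius of convergence at 0: 3.
At -3: a pole of order 2; residue -10/7.


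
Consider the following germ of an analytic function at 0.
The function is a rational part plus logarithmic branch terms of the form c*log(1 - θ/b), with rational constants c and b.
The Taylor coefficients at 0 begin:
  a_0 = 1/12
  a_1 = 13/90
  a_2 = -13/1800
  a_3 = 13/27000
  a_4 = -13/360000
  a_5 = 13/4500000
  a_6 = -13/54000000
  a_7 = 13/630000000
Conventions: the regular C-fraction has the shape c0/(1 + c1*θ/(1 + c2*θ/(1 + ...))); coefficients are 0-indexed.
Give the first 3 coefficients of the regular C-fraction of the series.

Taylor coefficients (read off): a_0 = 1/12, a_1 = 13/90, a_2 = -13/1800.
c0 = a_0 = 1/12. Peel one level at a time: if S = 1 + c*θ/S' with S'(0) = 1, then c is the θ-coefficient of S and S' = c*θ/(S - 1).
S_1 = c0/f = 1 + (-26/15)*θ + (1391/450)*θ^2 + ...; c1 = -26/15.
S_2 = c1*θ/(S_1 - 1) = 1 + (107/60)*θ + ...; c2 = 107/60.

The regular C-fraction coefficients are [1/12, -26/15, 107/60].
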